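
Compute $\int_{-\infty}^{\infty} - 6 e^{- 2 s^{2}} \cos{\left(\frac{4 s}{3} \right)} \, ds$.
$- \frac{3 \sqrt{2} \sqrt{\pi}}{e^{\frac{2}{9}}}$

Define $I(b) = \int_{-\infty}^{\infty} - 6 e^{- 2 s^{2}} \cos{\left(b s \right)} \, ds$.

Differentiating under the integral sign,
$$I'(b) = \int_{-\infty}^{\infty} 6 s e^{- 2 s^{2}} \sin{\left(b s \right)} \, ds.$$

Integrate $\int_{-\infty}^{\infty} s \sin(b s)\, e^{- 2 s^{2}}\, ds$ by parts with $u = \sin(b s)$ and $dv = s\, e^{- 2 s^{2}}\, ds$, giving $v = - \frac{e^{- 2 s^{2}}}{4}$. The boundary term vanishes and
$$\int_{-\infty}^{\infty} s \sin(b s)\, e^{- 2 s^{2}}\, ds = \frac{b}{4} \int_{-\infty}^{\infty} \cos(b s)\, e^{- 2 s^{2}}\, ds,$$
so $I'(b) = - \frac{b}{4}\, I(b)$.

This is a separable first-order ODE; solving with the initial condition $I(0) = \int_{-\infty}^{\infty} - 6 e^{- 2 s^{2}}\,ds = - 3 \sqrt{2} \sqrt{\pi}$ gives
$$I(b) = - 3 \sqrt{2} \sqrt{\pi} e^{- \frac{b^{2}}{8}}.$$

Setting $b = \frac{4}{3}$:
$$I = - \frac{3 \sqrt{2} \sqrt{\pi}}{e^{\frac{2}{9}}}.$$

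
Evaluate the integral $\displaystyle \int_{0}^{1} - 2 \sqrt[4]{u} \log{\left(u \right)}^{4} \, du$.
$- \frac{49152}{3125}$

Consider the simpler parametrised integral
$$J(a) = \int_{0}^{1} - 2 u^{a} \, du = - \frac{2}{a + 1}.$$

Differentiating under the integral sign brings down a factor of $\ln u$:
$$\frac{dJ}{da} = \int_{0}^{1} - 2 u^{a} \log{\left(u \right)} \, du = \frac{2}{\left(a + 1\right)^{2}}.$$

Repeating $4$ times in total — each differentiation brings down another $\ln u$ — gives
$$\frac{d^{4}J}{da^{4}} = \int_{0}^{1} - 2 u^{a} \log{\left(u \right)}^{4} \, du = - \frac{48}{\left(a + 1\right)^{5}},$$
and the integrand here is exactly the target integrand, so $I = - \frac{48}{\left(a + 1\right)^{5}}$.

Setting $a = \frac{1}{4}$:
$$I = - \frac{49152}{3125}.$$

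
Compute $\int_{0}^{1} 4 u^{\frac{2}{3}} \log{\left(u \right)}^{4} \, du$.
$\frac{23328}{3125}$

Start from the elementary integral
$$J(a) = \int_{0}^{1} 4 u^{a} \, du = \frac{4}{a + 1}.$$

Differentiating under the integral sign brings down a factor of $\ln u$:
$$\frac{dJ}{da} = \int_{0}^{1} 4 u^{a} \log{\left(u \right)} \, du = - \frac{4}{\left(a + 1\right)^{2}}.$$

Repeating $4$ times in total — each differentiation brings down another $\ln u$ — gives
$$\frac{d^{4}J}{da^{4}} = \int_{0}^{1} 4 u^{a} \log{\left(u \right)}^{4} \, du = \frac{96}{\left(a + 1\right)^{5}},$$
and the integrand here is exactly the target integrand, so $I = \frac{96}{\left(a + 1\right)^{5}}$.

Setting $a = \frac{2}{3}$:
$$I = \frac{23328}{3125}.$$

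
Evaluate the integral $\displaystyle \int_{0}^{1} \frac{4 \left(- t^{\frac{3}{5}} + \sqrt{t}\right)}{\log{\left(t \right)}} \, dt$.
$- \log{\left(\frac{65536}{50625} \right)}$

Replace the exponent $\frac{3}{5}$ by a parameter $a$: let $I(a) = \int_{0}^{1} \frac{4 \left(\sqrt{t} - t^{a}\right)}{\log{\left(t \right)}} \, dt$.

Since $\dfrac{\partial}{\partial a}\,t^{a} = t^{a} \ln t$, the $\ln t$ in the denominator cancels and
$$\frac{dI}{da} = \int_{0}^{1} -4 t^{a} \, dt = -4 \left[\frac{t^{a+1}}{a+1}\right]_0^1 = - \frac{4}{a + 1}.$$

Integrating with respect to $a$ gives $I(a) = - \log{\left(\frac{16 \left(a + 1\right)^{4}}{81} \right)} + C$.

At $a = \frac{1}{2}$ the integrand is identically $0$, so $I(\frac{1}{2}) = 0$. The closed form gives $0$, hence $C = 0$.

Setting $a = \frac{3}{5}$:
$$I = - \log{\left(\frac{65536}{50625} \right)}.$$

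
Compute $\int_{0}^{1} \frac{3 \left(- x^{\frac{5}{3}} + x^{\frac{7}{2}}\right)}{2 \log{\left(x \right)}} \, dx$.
$- 6 \log{\left(2 \right)} + \frac{9 \log{\left(3 \right)}}{2}$

Replace the exponent $\frac{5}{3}$ by a parameter $a$: let $I(a) = \int_{0}^{1} \frac{3 \left(x^{\frac{7}{2}} - x^{a}\right)}{2 \log{\left(x \right)}} \, dx$.

Since $\dfrac{\partial}{\partial a}\,x^{a} = x^{a} \ln x$, the $\ln x$ in the denominator cancels and
$$\frac{dI}{da} = \int_{0}^{1} - \frac{3}{2} x^{a} \, dx = - \frac{3}{2} \left[\frac{x^{a+1}}{a+1}\right]_0^1 = - \frac{3}{2 a + 2}.$$

Integrating with respect to $a$ gives $I(a) = - \log{\left(\frac{2 \sqrt{2} \left(a + 1\right)^{\frac{3}{2}}}{27} \right)} + C$.

At $a = \frac{7}{2}$ the integrand is identically $0$, so $I(\frac{7}{2}) = 0$. The closed form gives $0$, hence $C = 0$.

Setting $a = \frac{5}{3}$:
$$I = - 6 \log{\left(2 \right)} + \frac{9 \log{\left(3 \right)}}{2}.$$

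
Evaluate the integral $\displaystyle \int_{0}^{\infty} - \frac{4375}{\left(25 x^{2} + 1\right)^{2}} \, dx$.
$- \frac{875 \pi}{4}$

Recall the elementary integral
$$J(a) = \int_{0}^{\infty} - \frac{7}{a^{2} + x^{2}} \, dx = - \frac{7 \pi}{2 a}.$$

Differentiating under the integral sign with respect to $a$,
$$\frac{dJ}{da} = \int_{0}^{\infty} \frac{14 a}{\left(a^{2} + x^{2}\right)^{2}} \, dx = \frac{7 \pi}{2 a^{2}},$$
so $\int_{0}^{\infty} - \frac{7}{\left(a^{2} + x^{2}\right)^{2}} \, dx = - \frac{7 \pi}{4 a^{3}}$.

Setting $a = \frac{1}{5}$:
$$I = - \frac{875 \pi}{4}.$$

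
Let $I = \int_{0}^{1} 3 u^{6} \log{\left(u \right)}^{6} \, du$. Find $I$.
$\frac{2160}{823543}$

Consider the simpler parametrised integral
$$J(a) = \int_{0}^{1} 3 u^{a} \, du = \frac{3}{a + 1}.$$

Differentiating under the integral sign brings down a factor of $\ln u$:
$$\frac{dJ}{da} = \int_{0}^{1} 3 u^{a} \log{\left(u \right)} \, du = - \frac{3}{\left(a + 1\right)^{2}}.$$

Repeating $6$ times in total — each differentiation brings down another $\ln u$ — gives
$$\frac{d^{6}J}{da^{6}} = \int_{0}^{1} 3 u^{a} \log{\left(u \right)}^{6} \, du = \frac{2160}{\left(a + 1\right)^{7}},$$
and the integrand here is exactly the target integrand, so $I = \frac{2160}{\left(a + 1\right)^{7}}$.

Setting $a = 6$:
$$I = \frac{2160}{823543}.$$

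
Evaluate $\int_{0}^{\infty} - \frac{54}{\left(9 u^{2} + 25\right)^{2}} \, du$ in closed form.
$- \frac{9 \pi}{250}$

Start from the standard arctangent integral
$$J(a) = \int_{0}^{\infty} - \frac{2}{3 \left(a^{2} + u^{2}\right)} \, du = - \frac{\pi}{3 a}.$$

Differentiating under the integral sign with respect to $a$,
$$\frac{dJ}{da} = \int_{0}^{\infty} \frac{4 a}{3 \left(a^{2} + u^{2}\right)^{2}} \, du = \frac{\pi}{3 a^{2}},$$
so $\int_{0}^{\infty} - \frac{2}{3 \left(a^{2} + u^{2}\right)^{2}} \, du = - \frac{\pi}{6 a^{3}}$.

Setting $a = \frac{5}{3}$:
$$I = - \frac{9 \pi}{250}.$$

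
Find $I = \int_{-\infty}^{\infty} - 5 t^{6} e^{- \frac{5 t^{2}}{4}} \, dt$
$- \frac{48 \sqrt{5} \sqrt{\pi}}{25}$

Begin with the known integral
$$J(a) = \int_{-\infty}^{\infty} - 5 e^{- a t^{2}} \, dt = - \frac{5 \sqrt{\pi}}{\sqrt{a}}.$$

Differentiating under the integral sign brings down a factor of $(-t^2)$:
$$\frac{dJ}{da} = \int_{-\infty}^{\infty} 5 t^{2} e^{- a t^{2}} \, dt = \frac{5 \sqrt{\pi}}{2 a^{\frac{3}{2}}}.$$

Repeating $3$ times in total — each differentiation brings down another $(-t^2)$ — gives
$$\frac{d^{3}J}{da^{3}} = \int_{-\infty}^{\infty} 5 t^{6} e^{- a t^{2}} \, dt = \frac{75 \sqrt{\pi}}{8 a^{\frac{7}{2}}},$$
and the integrand here is $(-1)^{3}$ times the target integrand, so $I = (-1)^{3}\,\frac{d^{3}J}{da^{3}} = - \frac{75 \sqrt{\pi}}{8 a^{\frac{7}{2}}}$.

Setting $a = \frac{5}{4}$:
$$I = - \frac{48 \sqrt{5} \sqrt{\pi}}{25}.$$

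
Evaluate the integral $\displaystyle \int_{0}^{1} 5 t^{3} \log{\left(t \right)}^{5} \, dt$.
$- \frac{75}{512}$

Start from the elementary integral
$$J(a) = \int_{0}^{1} 5 t^{a} \, dt = \frac{5}{a + 1}.$$

Differentiating under the integral sign brings down a factor of $\ln t$:
$$\frac{dJ}{da} = \int_{0}^{1} 5 t^{a} \log{\left(t \right)} \, dt = - \frac{5}{\left(a + 1\right)^{2}}.$$

Repeating $5$ times in total — each differentiation brings down another $\ln t$ — gives
$$\frac{d^{5}J}{da^{5}} = \int_{0}^{1} 5 t^{a} \log{\left(t \right)}^{5} \, dt = - \frac{600}{\left(a + 1\right)^{6}},$$
and the integrand here is exactly the target integrand, so $I = - \frac{600}{\left(a + 1\right)^{6}}$.

Setting $a = 3$:
$$I = - \frac{75}{512}.$$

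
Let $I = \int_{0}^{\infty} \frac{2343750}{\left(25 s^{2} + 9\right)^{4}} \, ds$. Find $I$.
$\frac{390625 \pi}{11664}$

Recall the elementary integral
$$J(a) = \int_{0}^{\infty} \frac{6}{a^{2} + s^{2}} \, ds = \frac{3 \pi}{a}.$$

Differentiating under the integral sign with respect to $a$,
$$\frac{dJ}{da} = \int_{0}^{\infty} - \frac{12 a}{\left(a^{2} + s^{2}\right)^{2}} \, ds = - \frac{3 \pi}{a^{2}},$$
so $\int_{0}^{\infty} \frac{6}{\left(a^{2} + s^{2}\right)^{2}} \, ds = \frac{3 \pi}{2 a^{3}}$.

Repeating — each differentiation of $1/(s^2+a^2)^j$ produces $-2ja/(s^2+a^2)^{j+1}$ — and dividing through by $-2ja$ at each step yields, after $3$ differentiations in total,
$$\int_{0}^{\infty} \frac{6}{\left(a^{2} + s^{2}\right)^{4}} \, ds = \frac{15 \pi}{16 a^{7}}.$$

Setting $a = \frac{3}{5}$:
$$I = \frac{390625 \pi}{11664}.$$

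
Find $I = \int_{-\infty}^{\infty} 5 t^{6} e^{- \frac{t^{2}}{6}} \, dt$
$2025 \sqrt{6} \sqrt{\pi}$

Consider the simpler parametrised integral
$$J(a) = \int_{-\infty}^{\infty} 5 e^{- a t^{2}} \, dt = \frac{5 \sqrt{\pi}}{\sqrt{a}}.$$

Differentiating under the integral sign brings down a factor of $(-t^2)$:
$$\frac{dJ}{da} = \int_{-\infty}^{\infty} - 5 t^{2} e^{- a t^{2}} \, dt = - \frac{5 \sqrt{\pi}}{2 a^{\frac{3}{2}}}.$$

Repeating $3$ times in total — each differentiation brings down another $(-t^2)$ — gives
$$\frac{d^{3}J}{da^{3}} = \int_{-\infty}^{\infty} - 5 t^{6} e^{- a t^{2}} \, dt = - \frac{75 \sqrt{\pi}}{8 a^{\frac{7}{2}}},$$
and the integrand here is $(-1)^{3}$ times the target integrand, so $I = (-1)^{3}\,\frac{d^{3}J}{da^{3}} = \frac{75 \sqrt{\pi}}{8 a^{\frac{7}{2}}}$.

Setting $a = \frac{1}{6}$:
$$I = 2025 \sqrt{6} \sqrt{\pi}.$$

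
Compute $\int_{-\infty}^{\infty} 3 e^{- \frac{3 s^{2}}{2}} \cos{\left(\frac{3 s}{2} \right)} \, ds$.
$\frac{\sqrt{6} \sqrt{\pi}}{e^{\frac{3}{8}}}$

Let $b$ denote the cosine frequency and define $I(b) = \int_{-\infty}^{\infty} 3 e^{- \frac{3 s^{2}}{2}} \cos{\left(b s \right)} \, ds$.

Differentiating under the integral sign,
$$I'(b) = \int_{-\infty}^{\infty} - 3 s e^{- \frac{3 s^{2}}{2}} \sin{\left(b s \right)} \, ds.$$

Integrate $\int_{-\infty}^{\infty} s \sin(b s)\, e^{- \frac{3 s^{2}}{2}}\, ds$ by parts with $u = \sin(b s)$ and $dv = s\, e^{- \frac{3 s^{2}}{2}}\, ds$, giving $v = - \frac{e^{- \frac{3 s^{2}}{2}}}{3}$. The boundary term vanishes and
$$\int_{-\infty}^{\infty} s \sin(b s)\, e^{- \frac{3 s^{2}}{2}}\, ds = \frac{b}{3} \int_{-\infty}^{\infty} \cos(b s)\, e^{- \frac{3 s^{2}}{2}}\, ds,$$
so $I'(b) = - \frac{b}{3}\, I(b)$.

This is a separable first-order ODE; solving with the initial condition $I(0) = \int_{-\infty}^{\infty} 3 e^{- \frac{3 s^{2}}{2}}\,ds = \sqrt{6} \sqrt{\pi}$ gives
$$I(b) = \sqrt{6} \sqrt{\pi} e^{- \frac{b^{2}}{6}}.$$

Setting $b = \frac{3}{2}$:
$$I = \frac{\sqrt{6} \sqrt{\pi}}{e^{\frac{3}{8}}}.$$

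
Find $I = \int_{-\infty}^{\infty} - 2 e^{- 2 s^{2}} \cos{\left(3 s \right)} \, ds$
$- \frac{\sqrt{2} \sqrt{\pi}}{e^{\frac{9}{8}}}$

Let $b$ denote the cosine frequency and define $I(b) = \int_{-\infty}^{\infty} - 2 e^{- 2 s^{2}} \cos{\left(b s \right)} \, ds$.

Differentiating under the integral sign,
$$I'(b) = \int_{-\infty}^{\infty} 2 s e^{- 2 s^{2}} \sin{\left(b s \right)} \, ds.$$

Integrate $\int_{-\infty}^{\infty} s \sin(b s)\, e^{- 2 s^{2}}\, ds$ by parts with $u = \sin(b s)$ and $dv = s\, e^{- 2 s^{2}}\, ds$, giving $v = - \frac{e^{- 2 s^{2}}}{4}$. The boundary term vanishes and
$$\int_{-\infty}^{\infty} s \sin(b s)\, e^{- 2 s^{2}}\, ds = \frac{b}{4} \int_{-\infty}^{\infty} \cos(b s)\, e^{- 2 s^{2}}\, ds,$$
so $I'(b) = - \frac{b}{4}\, I(b)$.

This is a separable first-order ODE; solving with the initial condition $I(0) = \int_{-\infty}^{\infty} - 2 e^{- 2 s^{2}}\,ds = - \sqrt{2} \sqrt{\pi}$ gives
$$I(b) = - \sqrt{2} \sqrt{\pi} e^{- \frac{b^{2}}{8}}.$$

Setting $b = 3$:
$$I = - \frac{\sqrt{2} \sqrt{\pi}}{e^{\frac{9}{8}}}.$$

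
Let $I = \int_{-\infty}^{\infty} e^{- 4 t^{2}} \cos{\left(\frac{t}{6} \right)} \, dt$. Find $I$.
$\frac{\sqrt{\pi}}{2 e^{\frac{1}{576}}}$

Let $b$ denote the cosine frequency and define $I(b) = \int_{-\infty}^{\infty} e^{- 4 t^{2}} \cos{\left(b t \right)} \, dt$.

Differentiating under the integral sign,
$$I'(b) = \int_{-\infty}^{\infty} - t e^{- 4 t^{2}} \sin{\left(b t \right)} \, dt.$$

Integrate $\int_{-\infty}^{\infty} t \sin(b t)\, e^{- 4 t^{2}}\, dt$ by parts with $u = \sin(b t)$ and $dv = t\, e^{- 4 t^{2}}\, dt$, giving $v = - \frac{e^{- 4 t^{2}}}{8}$. The boundary term vanishes and
$$\int_{-\infty}^{\infty} t \sin(b t)\, e^{- 4 t^{2}}\, dt = \frac{b}{8} \int_{-\infty}^{\infty} \cos(b t)\, e^{- 4 t^{2}}\, dt,$$
so $I'(b) = - \frac{b}{8}\, I(b)$.

This is a separable first-order ODE; solving with the initial condition $I(0) = \int_{-\infty}^{\infty} e^{- 4 t^{2}}\,dt = \frac{\sqrt{\pi}}{2}$ gives
$$I(b) = \frac{\sqrt{\pi} e^{- \frac{b^{2}}{16}}}{2}.$$

Setting $b = \frac{1}{6}$:
$$I = \frac{\sqrt{\pi}}{2 e^{\frac{1}{576}}}.$$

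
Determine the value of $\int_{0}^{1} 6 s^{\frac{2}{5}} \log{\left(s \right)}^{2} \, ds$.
$\frac{1500}{343}$

Consider the simpler parametrised integral
$$J(a) = \int_{0}^{1} 6 s^{a} \, ds = \frac{6}{a + 1}.$$

Differentiating under the integral sign brings down a factor of $\ln s$:
$$\frac{dJ}{da} = \int_{0}^{1} 6 s^{a} \log{\left(s \right)} \, ds = - \frac{6}{\left(a + 1\right)^{2}}.$$

Repeating twice in total — each differentiation brings down another $\ln s$ — gives
$$\frac{d^{2}J}{da^{2}} = \int_{0}^{1} 6 s^{a} \log{\left(s \right)}^{2} \, ds = \frac{12}{\left(a + 1\right)^{3}},$$
and the integrand here is exactly the target integrand, so $I = \frac{12}{\left(a + 1\right)^{3}}$.

Setting $a = \frac{2}{5}$:
$$I = \frac{1500}{343}.$$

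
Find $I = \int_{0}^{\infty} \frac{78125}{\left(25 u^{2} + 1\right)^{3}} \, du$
$\frac{46875 \pi}{16}$

Recall the elementary integral
$$J(a) = \int_{0}^{\infty} \frac{5}{a^{2} + u^{2}} \, du = \frac{5 \pi}{2 a}.$$

Differentiating under the integral sign with respect to $a$,
$$\frac{dJ}{da} = \int_{0}^{\infty} - \frac{10 a}{\left(a^{2} + u^{2}\right)^{2}} \, du = - \frac{5 \pi}{2 a^{2}},$$
so $\int_{0}^{\infty} \frac{5}{\left(a^{2} + u^{2}\right)^{2}} \, du = \frac{5 \pi}{4 a^{3}}$.

Repeating — each differentiation of $1/(u^2+a^2)^j$ produces $-2ja/(u^2+a^2)^{j+1}$ — and dividing through by $-2ja$ at each step yields, after $2$ differentiations in total,
$$\int_{0}^{\infty} \frac{5}{\left(a^{2} + u^{2}\right)^{3}} \, du = \frac{15 \pi}{16 a^{5}}.$$

Setting $a = \frac{1}{5}$:
$$I = \frac{46875 \pi}{16}.$$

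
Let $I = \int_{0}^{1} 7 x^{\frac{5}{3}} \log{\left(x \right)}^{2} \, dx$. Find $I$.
$\frac{189}{256}$

Begin with the known integral
$$J(a) = \int_{0}^{1} 7 x^{a} \, dx = \frac{7}{a + 1}.$$

Differentiating under the integral sign brings down a factor of $\ln x$:
$$\frac{dJ}{da} = \int_{0}^{1} 7 x^{a} \log{\left(x \right)} \, dx = - \frac{7}{\left(a + 1\right)^{2}}.$$

Repeating twice in total — each differentiation brings down another $\ln x$ — gives
$$\frac{d^{2}J}{da^{2}} = \int_{0}^{1} 7 x^{a} \log{\left(x \right)}^{2} \, dx = \frac{14}{\left(a + 1\right)^{3}},$$
and the integrand here is exactly the target integrand, so $I = \frac{14}{\left(a + 1\right)^{3}}$.

Setting $a = \frac{5}{3}$:
$$I = \frac{189}{256}.$$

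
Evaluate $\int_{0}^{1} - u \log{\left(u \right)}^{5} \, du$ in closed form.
$\frac{15}{8}$

Consider the simpler parametrised integral
$$J(a) = \int_{0}^{1} - u^{a} \, du = - \frac{1}{a + 1}.$$

Differentiating under the integral sign brings down a factor of $\ln u$:
$$\frac{dJ}{da} = \int_{0}^{1} - u^{a} \log{\left(u \right)} \, du = \frac{1}{\left(a + 1\right)^{2}}.$$

Repeating $5$ times in total — each differentiation brings down another $\ln u$ — gives
$$\frac{d^{5}J}{da^{5}} = \int_{0}^{1} - u^{a} \log{\left(u \right)}^{5} \, du = \frac{120}{\left(a + 1\right)^{6}},$$
and the integrand here is exactly the target integrand, so $I = \frac{120}{\left(a + 1\right)^{6}}$.

Setting $a = 1$:
$$I = \frac{15}{8}.$$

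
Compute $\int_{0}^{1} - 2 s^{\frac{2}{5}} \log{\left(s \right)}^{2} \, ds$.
$- \frac{500}{343}$

Consider the simpler parametrised integral
$$J(a) = \int_{0}^{1} - 2 s^{a} \, ds = - \frac{2}{a + 1}.$$

Differentiating under the integral sign brings down a factor of $\ln s$:
$$\frac{dJ}{da} = \int_{0}^{1} - 2 s^{a} \log{\left(s \right)} \, ds = \frac{2}{\left(a + 1\right)^{2}}.$$

Repeating twice in total — each differentiation brings down another $\ln s$ — gives
$$\frac{d^{2}J}{da^{2}} = \int_{0}^{1} - 2 s^{a} \log{\left(s \right)}^{2} \, ds = - \frac{4}{\left(a + 1\right)^{3}},$$
and the integrand here is exactly the target integrand, so $I = - \frac{4}{\left(a + 1\right)^{3}}$.

Setting $a = \frac{2}{5}$:
$$I = - \frac{500}{343}.$$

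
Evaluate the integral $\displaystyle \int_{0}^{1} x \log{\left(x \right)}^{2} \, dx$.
$\frac{1}{4}$

Consider the simpler parametrised integral
$$J(a) = \int_{0}^{1} x^{a} \, dx = \frac{1}{a + 1}.$$

Differentiating under the integral sign brings down a factor of $\ln x$:
$$\frac{dJ}{da} = \int_{0}^{1} x^{a} \log{\left(x \right)} \, dx = - \frac{1}{\left(a + 1\right)^{2}}.$$

Repeating twice in total — each differentiation brings down another $\ln x$ — gives
$$\frac{d^{2}J}{da^{2}} = \int_{0}^{1} x^{a} \log{\left(x \right)}^{2} \, dx = \frac{2}{\left(a + 1\right)^{3}},$$
and the integrand here is exactly the target integrand, so $I = \frac{2}{\left(a + 1\right)^{3}}$.

Setting $a = 1$:
$$I = \frac{1}{4}.$$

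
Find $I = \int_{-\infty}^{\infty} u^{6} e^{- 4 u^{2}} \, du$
$\frac{15 \sqrt{\pi}}{1024}$

Begin with the known integral
$$J(a) = \int_{-\infty}^{\infty} e^{- a u^{2}} \, du = \frac{\sqrt{\pi}}{\sqrt{a}}.$$

Differentiating under the integral sign brings down a factor of $(-u^2)$:
$$\frac{dJ}{da} = \int_{-\infty}^{\infty} - u^{2} e^{- a u^{2}} \, du = - \frac{\sqrt{\pi}}{2 a^{\frac{3}{2}}}.$$

Repeating $3$ times in total — each differentiation brings down another $(-u^2)$ — gives
$$\frac{d^{3}J}{da^{3}} = \int_{-\infty}^{\infty} - u^{6} e^{- a u^{2}} \, du = - \frac{15 \sqrt{\pi}}{8 a^{\frac{7}{2}}},$$
and the integrand here is $(-1)^{3}$ times the target integrand, so $I = (-1)^{3}\,\frac{d^{3}J}{da^{3}} = \frac{15 \sqrt{\pi}}{8 a^{\frac{7}{2}}}$.

Setting $a = 4$:
$$I = \frac{15 \sqrt{\pi}}{1024}.$$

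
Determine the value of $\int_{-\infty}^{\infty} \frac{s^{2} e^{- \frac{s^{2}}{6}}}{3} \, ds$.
$\sqrt{6} \sqrt{\pi}$

Start from the elementary integral
$$J(a) = \int_{-\infty}^{\infty} \frac{e^{- a s^{2}}}{3} \, ds = \frac{\sqrt{\pi}}{3 \sqrt{a}}.$$

Differentiating under the integral sign brings down a factor of $(-s^2)$:
$$\frac{dJ}{da} = \int_{-\infty}^{\infty} - \frac{s^{2} e^{- a s^{2}}}{3} \, ds = - \frac{\sqrt{\pi}}{6 a^{\frac{3}{2}}}.$$

The integral on the left is $-I$, so $I = \frac{\sqrt{\pi}}{6 a^{\frac{3}{2}}}$.

Setting $a = \frac{1}{6}$:
$$I = \sqrt{6} \sqrt{\pi}.$$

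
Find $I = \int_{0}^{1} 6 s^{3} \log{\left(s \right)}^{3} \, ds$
$- \frac{9}{64}$

Start from the elementary integral
$$J(a) = \int_{0}^{1} 6 s^{a} \, ds = \frac{6}{a + 1}.$$

Differentiating under the integral sign brings down a factor of $\ln s$:
$$\frac{dJ}{da} = \int_{0}^{1} 6 s^{a} \log{\left(s \right)} \, ds = - \frac{6}{\left(a + 1\right)^{2}}.$$

Repeating $3$ times in total — each differentiation brings down another $\ln s$ — gives
$$\frac{d^{3}J}{da^{3}} = \int_{0}^{1} 6 s^{a} \log{\left(s \right)}^{3} \, ds = - \frac{36}{\left(a + 1\right)^{4}},$$
and the integrand here is exactly the target integrand, so $I = - \frac{36}{\left(a + 1\right)^{4}}$.

Setting $a = 3$:
$$I = - \frac{9}{64}.$$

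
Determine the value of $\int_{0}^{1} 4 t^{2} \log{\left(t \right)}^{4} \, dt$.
$\frac{32}{81}$

Begin with the known integral
$$J(a) = \int_{0}^{1} 4 t^{a} \, dt = \frac{4}{a + 1}.$$

Differentiating under the integral sign brings down a factor of $\ln t$:
$$\frac{dJ}{da} = \int_{0}^{1} 4 t^{a} \log{\left(t \right)} \, dt = - \frac{4}{\left(a + 1\right)^{2}}.$$

Repeating $4$ times in total — each differentiation brings down another $\ln t$ — gives
$$\frac{d^{4}J}{da^{4}} = \int_{0}^{1} 4 t^{a} \log{\left(t \right)}^{4} \, dt = \frac{96}{\left(a + 1\right)^{5}},$$
and the integrand here is exactly the target integrand, so $I = \frac{96}{\left(a + 1\right)^{5}}$.

Setting $a = 2$:
$$I = \frac{32}{81}.$$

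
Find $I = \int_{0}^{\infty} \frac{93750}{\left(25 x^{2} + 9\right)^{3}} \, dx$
$\frac{3125 \pi}{216}$

Start from the standard arctangent integral
$$J(a) = \int_{0}^{\infty} \frac{6}{a^{2} + x^{2}} \, dx = \frac{3 \pi}{a}.$$

Differentiating under the integral sign with respect to $a$,
$$\frac{dJ}{da} = \int_{0}^{\infty} - \frac{12 a}{\left(a^{2} + x^{2}\right)^{2}} \, dx = - \frac{3 \pi}{a^{2}},$$
so $\int_{0}^{\infty} \frac{6}{\left(a^{2} + x^{2}\right)^{2}} \, dx = \frac{3 \pi}{2 a^{3}}$.

Repeating — each differentiation of $1/(x^2+a^2)^j$ produces $-2ja/(x^2+a^2)^{j+1}$ — and dividing through by $-2ja$ at each step yields, after $2$ differentiations in total,
$$\int_{0}^{\infty} \frac{6}{\left(a^{2} + x^{2}\right)^{3}} \, dx = \frac{9 \pi}{8 a^{5}}.$$

Setting $a = \frac{3}{5}$:
$$I = \frac{3125 \pi}{216}.$$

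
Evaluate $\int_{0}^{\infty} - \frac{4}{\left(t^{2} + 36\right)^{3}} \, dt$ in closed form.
$- \frac{\pi}{10368}$

Recall the elementary integral
$$J(a) = \int_{0}^{\infty} - \frac{4}{a^{2} + t^{2}} \, dt = - \frac{2 \pi}{a}.$$

Differentiating under the integral sign with respect to $a$,
$$\frac{dJ}{da} = \int_{0}^{\infty} \frac{8 a}{\left(a^{2} + t^{2}\right)^{2}} \, dt = \frac{2 \pi}{a^{2}},$$
so $\int_{0}^{\infty} - \frac{4}{\left(a^{2} + t^{2}\right)^{2}} \, dt = - \frac{\pi}{a^{3}}$.

Repeating — each differentiation of $1/(t^2+a^2)^j$ produces $-2ja/(t^2+a^2)^{j+1}$ — and dividing through by $-2ja$ at each step yields, after $2$ differentiations in total,
$$\int_{0}^{\infty} - \frac{4}{\left(a^{2} + t^{2}\right)^{3}} \, dt = - \frac{3 \pi}{4 a^{5}}.$$

Setting $a = 6$:
$$I = - \frac{\pi}{10368}.$$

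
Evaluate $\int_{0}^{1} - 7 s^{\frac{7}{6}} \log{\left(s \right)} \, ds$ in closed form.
$\frac{252}{169}$

Consider the simpler parametrised integral
$$J(a) = \int_{0}^{1} - 7 s^{a} \, ds = - \frac{7}{a + 1}.$$

Differentiating under the integral sign brings down a factor of $\ln s$:
$$\frac{dJ}{da} = \int_{0}^{1} - 7 s^{a} \log{\left(s \right)} \, ds = \frac{7}{\left(a + 1\right)^{2}}.$$

The integral on the left is $I$, so $I = \frac{7}{\left(a + 1\right)^{2}}$.

Setting $a = \frac{7}{6}$:
$$I = \frac{252}{169}.$$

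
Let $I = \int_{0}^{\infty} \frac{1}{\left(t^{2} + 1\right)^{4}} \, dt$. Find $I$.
$\frac{5 \pi}{32}$

Start from the standard arctangent integral
$$J(a) = \int_{0}^{\infty} \frac{1}{a^{2} + t^{2}} \, dt = \frac{\pi}{2 a}.$$

Differentiating under the integral sign with respect to $a$,
$$\frac{dJ}{da} = \int_{0}^{\infty} - \frac{2 a}{\left(a^{2} + t^{2}\right)^{2}} \, dt = - \frac{\pi}{2 a^{2}},$$
so $\int_{0}^{\infty} \frac{1}{\left(a^{2} + t^{2}\right)^{2}} \, dt = \frac{\pi}{4 a^{3}}$.

Repeating — each differentiation of $1/(t^2+a^2)^j$ produces $-2ja/(t^2+a^2)^{j+1}$ — and dividing through by $-2ja$ at each step yields, after $3$ differentiations in total,
$$\int_{0}^{\infty} \frac{1}{\left(a^{2} + t^{2}\right)^{4}} \, dt = \frac{5 \pi}{32 a^{7}}.$$

Setting $a = 1$:
$$I = \frac{5 \pi}{32}.$$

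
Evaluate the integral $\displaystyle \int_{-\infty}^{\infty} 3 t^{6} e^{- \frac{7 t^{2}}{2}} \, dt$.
$\frac{45 \sqrt{14} \sqrt{\pi}}{2401}$

Consider the simpler parametrised integral
$$J(a) = \int_{-\infty}^{\infty} 3 e^{- a t^{2}} \, dt = \frac{3 \sqrt{\pi}}{\sqrt{a}}.$$

Differentiating under the integral sign brings down a factor of $(-t^2)$:
$$\frac{dJ}{da} = \int_{-\infty}^{\infty} - 3 t^{2} e^{- a t^{2}} \, dt = - \frac{3 \sqrt{\pi}}{2 a^{\frac{3}{2}}}.$$

Repeating $3$ times in total — each differentiation brings down another $(-t^2)$ — gives
$$\frac{d^{3}J}{da^{3}} = \int_{-\infty}^{\infty} - 3 t^{6} e^{- a t^{2}} \, dt = - \frac{45 \sqrt{\pi}}{8 a^{\frac{7}{2}}},$$
and the integrand here is $(-1)^{3}$ times the target integrand, so $I = (-1)^{3}\,\frac{d^{3}J}{da^{3}} = \frac{45 \sqrt{\pi}}{8 a^{\frac{7}{2}}}$.

Setting $a = \frac{7}{2}$:
$$I = \frac{45 \sqrt{14} \sqrt{\pi}}{2401}.$$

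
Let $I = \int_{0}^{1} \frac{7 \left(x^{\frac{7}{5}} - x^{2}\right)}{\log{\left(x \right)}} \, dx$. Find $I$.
$- \log{\left(\frac{78125}{16384} \right)}$

Replace the exponent $2$ by a parameter $a$: let $I(a) = \int_{0}^{1} \frac{7 \left(x^{\frac{7}{5}} - x^{a}\right)}{\log{\left(x \right)}} \, dx$.

Since $\dfrac{\partial}{\partial a}\,x^{a} = x^{a} \ln x$, the $\ln x$ in the denominator cancels and
$$\frac{dI}{da} = \int_{0}^{1} -7 x^{a} \, dx = -7 \left[\frac{x^{a+1}}{a+1}\right]_0^1 = - \frac{7}{a + 1}.$$

Integrating with respect to $a$ gives $I(a) = - \log{\left(\frac{78125 \left(a + 1\right)^{7}}{35831808} \right)} + C$.

At $a = \frac{7}{5}$ the integrand is identically $0$, so $I(\frac{7}{5}) = 0$. The closed form gives $0$, hence $C = 0$.

Setting $a = 2$:
$$I = - \log{\left(\frac{78125}{16384} \right)}.$$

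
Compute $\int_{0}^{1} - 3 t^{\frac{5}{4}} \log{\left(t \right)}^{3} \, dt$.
$\frac{512}{729}$

Start from the elementary integral
$$J(a) = \int_{0}^{1} - 3 t^{a} \, dt = - \frac{3}{a + 1}.$$

Differentiating under the integral sign brings down a factor of $\ln t$:
$$\frac{dJ}{da} = \int_{0}^{1} - 3 t^{a} \log{\left(t \right)} \, dt = \frac{3}{\left(a + 1\right)^{2}}.$$

Repeating $3$ times in total — each differentiation brings down another $\ln t$ — gives
$$\frac{d^{3}J}{da^{3}} = \int_{0}^{1} - 3 t^{a} \log{\left(t \right)}^{3} \, dt = \frac{18}{\left(a + 1\right)^{4}},$$
and the integrand here is exactly the target integrand, so $I = \frac{18}{\left(a + 1\right)^{4}}$.

Setting $a = \frac{5}{4}$:
$$I = \frac{512}{729}.$$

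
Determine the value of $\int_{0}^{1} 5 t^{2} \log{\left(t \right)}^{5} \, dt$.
$- \frac{200}{243}$

Consider the simpler parametrised integral
$$J(a) = \int_{0}^{1} 5 t^{a} \, dt = \frac{5}{a + 1}.$$

Differentiating under the integral sign brings down a factor of $\ln t$:
$$\frac{dJ}{da} = \int_{0}^{1} 5 t^{a} \log{\left(t \right)} \, dt = - \frac{5}{\left(a + 1\right)^{2}}.$$

Repeating $5$ times in total — each differentiation brings down another $\ln t$ — gives
$$\frac{d^{5}J}{da^{5}} = \int_{0}^{1} 5 t^{a} \log{\left(t \right)}^{5} \, dt = - \frac{600}{\left(a + 1\right)^{6}},$$
and the integrand here is exactly the target integrand, so $I = - \frac{600}{\left(a + 1\right)^{6}}$.

Setting $a = 2$:
$$I = - \frac{200}{243}.$$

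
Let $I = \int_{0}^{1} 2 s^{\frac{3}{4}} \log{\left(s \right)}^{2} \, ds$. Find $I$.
$\frac{256}{343}$

Start from the elementary integral
$$J(a) = \int_{0}^{1} 2 s^{a} \, ds = \frac{2}{a + 1}.$$

Differentiating under the integral sign brings down a factor of $\ln s$:
$$\frac{dJ}{da} = \int_{0}^{1} 2 s^{a} \log{\left(s \right)} \, ds = - \frac{2}{\left(a + 1\right)^{2}}.$$

Repeating twice in total — each differentiation brings down another $\ln s$ — gives
$$\frac{d^{2}J}{da^{2}} = \int_{0}^{1} 2 s^{a} \log{\left(s \right)}^{2} \, ds = \frac{4}{\left(a + 1\right)^{3}},$$
and the integrand here is exactly the target integrand, so $I = \frac{4}{\left(a + 1\right)^{3}}$.

Setting $a = \frac{3}{4}$:
$$I = \frac{256}{343}.$$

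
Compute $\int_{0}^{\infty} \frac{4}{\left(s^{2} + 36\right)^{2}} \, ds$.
$\frac{\pi}{216}$

Recall the elementary integral
$$J(a) = \int_{0}^{\infty} \frac{4}{a^{2} + s^{2}} \, ds = \frac{2 \pi}{a}.$$

Differentiating under the integral sign with respect to $a$,
$$\frac{dJ}{da} = \int_{0}^{\infty} - \frac{8 a}{\left(a^{2} + s^{2}\right)^{2}} \, ds = - \frac{2 \pi}{a^{2}},$$
so $\int_{0}^{\infty} \frac{4}{\left(a^{2} + s^{2}\right)^{2}} \, ds = \frac{\pi}{a^{3}}$.

Setting $a = 6$:
$$I = \frac{\pi}{216}.$$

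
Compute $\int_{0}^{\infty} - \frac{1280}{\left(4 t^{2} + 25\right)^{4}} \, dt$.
$- \frac{4 \pi}{3125}$

Begin with the known result
$$J(a) = \int_{0}^{\infty} - \frac{5}{a^{2} + t^{2}} \, dt = - \frac{5 \pi}{2 a}.$$

Differentiating under the integral sign with respect to $a$,
$$\frac{dJ}{da} = \int_{0}^{\infty} \frac{10 a}{\left(a^{2} + t^{2}\right)^{2}} \, dt = \frac{5 \pi}{2 a^{2}},$$
so $\int_{0}^{\infty} - \frac{5}{\left(a^{2} + t^{2}\right)^{2}} \, dt = - \frac{5 \pi}{4 a^{3}}$.

Repeating — each differentiation of $1/(t^2+a^2)^j$ produces $-2ja/(t^2+a^2)^{j+1}$ — and dividing through by $-2ja$ at each step yields, after $3$ differentiations in total,
$$\int_{0}^{\infty} - \frac{5}{\left(a^{2} + t^{2}\right)^{4}} \, dt = - \frac{25 \pi}{32 a^{7}}.$$

Setting $a = \frac{5}{2}$:
$$I = - \frac{4 \pi}{3125}.$$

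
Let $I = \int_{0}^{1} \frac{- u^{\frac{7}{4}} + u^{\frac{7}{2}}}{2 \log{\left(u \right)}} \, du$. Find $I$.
$\log{\left(\frac{3 \sqrt{22}}{11} \right)}$

Introduce a parameter $a$ in the exponent: let $I(a) = \int_{0}^{1} \frac{u^{\frac{7}{2}} - u^{a}}{2 \log{\left(u \right)}} \, du$.

Since $\dfrac{\partial}{\partial a}\,u^{a} = u^{a} \ln u$, the $\ln u$ in the denominator cancels and
$$\frac{dI}{da} = \int_{0}^{1} - \frac{1}{2} u^{a} \, du = - \frac{1}{2} \left[\frac{u^{a+1}}{a+1}\right]_0^1 = - \frac{1}{2 a + 2}.$$

Integrating with respect to $a$ gives $I(a) = - \frac{\log{\left(a + 1 \right)}}{2} - \frac{\log{\left(2 \right)}}{2} + \log{\left(3 \right)} + C$.

At $a = \frac{7}{2}$ the integrand is identically $0$, so $I(\frac{7}{2}) = 0$. The closed form gives $0$, hence $C = 0$.

Setting $a = \frac{7}{4}$:
$$I = \log{\left(\frac{3 \sqrt{22}}{11} \right)}.$$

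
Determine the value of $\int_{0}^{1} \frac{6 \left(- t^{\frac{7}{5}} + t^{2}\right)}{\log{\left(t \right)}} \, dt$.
$\log{\left(\frac{15625}{4096} \right)}$

Introduce a parameter $a$ in the exponent: let $I(a) = \int_{0}^{1} \frac{6 \left(- t^{\frac{7}{5}} + t^{a}\right)}{\log{\left(t \right)}} \, dt$.

Since $\dfrac{\partial}{\partial a}\,t^{a} = t^{a} \ln t$, the $\ln t$ in the denominator cancels and
$$\frac{dI}{da} = \int_{0}^{1} 6 t^{a} \, dt = 6 \left[\frac{t^{a+1}}{a+1}\right]_0^1 = \frac{6}{a + 1}.$$

Integrating with respect to $a$ gives $I(a) = \log{\left(\frac{15625 \left(a + 1\right)^{6}}{2985984} \right)} + C$.

At $a = \frac{7}{5}$ the integrand is identically $0$, so $I(\frac{7}{5}) = 0$. The closed form gives $0$, hence $C = 0$.

Setting $a = 2$:
$$I = \log{\left(\frac{15625}{4096} \right)}.$$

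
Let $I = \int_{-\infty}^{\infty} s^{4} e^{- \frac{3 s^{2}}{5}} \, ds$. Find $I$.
$\frac{25 \sqrt{15} \sqrt{\pi}}{36}$

Consider the simpler parametrised integral
$$J(a) = \int_{-\infty}^{\infty} e^{- a s^{2}} \, ds = \frac{\sqrt{\pi}}{\sqrt{a}}.$$

Differentiating under the integral sign brings down a factor of $(-s^2)$:
$$\frac{dJ}{da} = \int_{-\infty}^{\infty} - s^{2} e^{- a s^{2}} \, ds = - \frac{\sqrt{\pi}}{2 a^{\frac{3}{2}}}.$$

Repeating twice in total — each differentiation brings down another $(-s^2)$ — gives
$$\frac{d^{2}J}{da^{2}} = \int_{-\infty}^{\infty} s^{4} e^{- a s^{2}} \, ds = \frac{3 \sqrt{\pi}}{4 a^{\frac{5}{2}}},$$
and the integrand here is exactly the target integrand, so $I = \frac{3 \sqrt{\pi}}{4 a^{\frac{5}{2}}}$.

Setting $a = \frac{3}{5}$:
$$I = \frac{25 \sqrt{15} \sqrt{\pi}}{36}.$$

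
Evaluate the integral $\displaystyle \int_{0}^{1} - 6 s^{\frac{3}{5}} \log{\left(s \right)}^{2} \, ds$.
$- \frac{375}{128}$

Start from the elementary integral
$$J(a) = \int_{0}^{1} - 6 s^{a} \, ds = - \frac{6}{a + 1}.$$

Differentiating under the integral sign brings down a factor of $\ln s$:
$$\frac{dJ}{da} = \int_{0}^{1} - 6 s^{a} \log{\left(s \right)} \, ds = \frac{6}{\left(a + 1\right)^{2}}.$$

Repeating twice in total — each differentiation brings down another $\ln s$ — gives
$$\frac{d^{2}J}{da^{2}} = \int_{0}^{1} - 6 s^{a} \log{\left(s \right)}^{2} \, ds = - \frac{12}{\left(a + 1\right)^{3}},$$
and the integrand here is exactly the target integrand, so $I = - \frac{12}{\left(a + 1\right)^{3}}$.

Setting $a = \frac{3}{5}$:
$$I = - \frac{375}{128}.$$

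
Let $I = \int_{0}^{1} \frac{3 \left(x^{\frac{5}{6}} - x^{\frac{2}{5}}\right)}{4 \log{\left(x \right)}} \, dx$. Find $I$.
$\log{\left(\frac{\sqrt[4]{42} \cdot 55^{\frac{3}{4}}}{42} \right)}$

Replace the exponent $\frac{2}{5}$ by a parameter $a$: let $I(a) = \int_{0}^{1} \frac{3 \left(x^{\frac{5}{6}} - x^{a}\right)}{4 \log{\left(x \right)}} \, dx$.

Since $\dfrac{\partial}{\partial a}\,x^{a} = x^{a} \ln x$, the $\ln x$ in the denominator cancels and
$$\frac{dI}{da} = \int_{0}^{1} - \frac{3}{4} x^{a} \, dx = - \frac{3}{4} \left[\frac{x^{a+1}}{a+1}\right]_0^1 = - \frac{3}{4 a + 4}.$$

Integrating with respect to $a$ gives $I(a) = - \frac{3 \log{\left(a + 1 \right)}}{4} - \frac{3 \log{\left(6 \right)}}{4} + \frac{3 \log{\left(11 \right)}}{4} + C$.

At $a = \frac{5}{6}$ the integrand is identically $0$, so $I(\frac{5}{6}) = 0$. The closed form gives $0$, hence $C = 0$.

Setting $a = \frac{2}{5}$:
$$I = \log{\left(\frac{\sqrt[4]{42} \cdot 55^{\frac{3}{4}}}{42} \right)}.$$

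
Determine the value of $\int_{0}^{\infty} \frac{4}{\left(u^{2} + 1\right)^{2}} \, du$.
$\pi$

Begin with the known result
$$J(a) = \int_{0}^{\infty} \frac{4}{a^{2} + u^{2}} \, du = \frac{2 \pi}{a}.$$

Differentiating under the integral sign with respect to $a$,
$$\frac{dJ}{da} = \int_{0}^{\infty} - \frac{8 a}{\left(a^{2} + u^{2}\right)^{2}} \, du = - \frac{2 \pi}{a^{2}},$$
so $\int_{0}^{\infty} \frac{4}{\left(a^{2} + u^{2}\right)^{2}} \, du = \frac{\pi}{a^{3}}$.

Setting $a = 1$:
$$I = \pi.$$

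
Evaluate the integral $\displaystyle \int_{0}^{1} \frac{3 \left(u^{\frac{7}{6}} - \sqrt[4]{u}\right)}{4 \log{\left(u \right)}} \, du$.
$\log{\left(\frac{\sqrt[4]{15} \cdot 26^{\frac{3}{4}}}{15} \right)}$

Replace the exponent $\frac{1}{4}$ by a parameter $a$: let $I(a) = \int_{0}^{1} \frac{3 \left(u^{\frac{7}{6}} - u^{a}\right)}{4 \log{\left(u \right)}} \, du$.

Since $\dfrac{\partial}{\partial a}\,u^{a} = u^{a} \ln u$, the $\ln u$ in the denominator cancels and
$$\frac{dI}{da} = \int_{0}^{1} - \frac{3}{4} u^{a} \, du = - \frac{3}{4} \left[\frac{u^{a+1}}{a+1}\right]_0^1 = - \frac{3}{4 a + 4}.$$

Integrating with respect to $a$ gives $I(a) = - \frac{3 \log{\left(a + 1 \right)}}{4} - \frac{3 \log{\left(6 \right)}}{4} + \frac{3 \log{\left(13 \right)}}{4} + C$.

At $a = \frac{7}{6}$ the integrand is identically $0$, so $I(\frac{7}{6}) = 0$. The closed form gives $0$, hence $C = 0$.

Setting $a = \frac{1}{4}$:
$$I = \log{\left(\frac{\sqrt[4]{15} \cdot 26^{\frac{3}{4}}}{15} \right)}.$$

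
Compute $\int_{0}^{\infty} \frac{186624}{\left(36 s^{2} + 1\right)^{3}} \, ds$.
$5832 \pi$

Recall the elementary integral
$$J(a) = \int_{0}^{\infty} \frac{4}{a^{2} + s^{2}} \, ds = \frac{2 \pi}{a}.$$

Differentiating under the integral sign with respect to $a$,
$$\frac{dJ}{da} = \int_{0}^{\infty} - \frac{8 a}{\left(a^{2} + s^{2}\right)^{2}} \, ds = - \frac{2 \pi}{a^{2}},$$
so $\int_{0}^{\infty} \frac{4}{\left(a^{2} + s^{2}\right)^{2}} \, ds = \frac{\pi}{a^{3}}$.

Repeating — each differentiation of $1/(s^2+a^2)^j$ produces $-2ja/(s^2+a^2)^{j+1}$ — and dividing through by $-2ja$ at each step yields, after $2$ differentiations in total,
$$\int_{0}^{\infty} \frac{4}{\left(a^{2} + s^{2}\right)^{3}} \, ds = \frac{3 \pi}{4 a^{5}}.$$

Setting $a = \frac{1}{6}$:
$$I = 5832 \pi.$$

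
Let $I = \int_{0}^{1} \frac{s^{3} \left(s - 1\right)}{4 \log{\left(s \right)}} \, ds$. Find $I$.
$- \frac{\log{\left(2 \right)}}{2} + \frac{\log{\left(5 \right)}}{4}$

Replace the exponent $4$ by a parameter $a$: let $I(a) = \int_{0}^{1} \frac{- s^{3} + s^{a}}{4 \log{\left(s \right)}} \, ds$.

Since $\dfrac{\partial}{\partial a}\,s^{a} = s^{a} \ln s$, the $\ln s$ in the denominator cancels and
$$\frac{dI}{da} = \int_{0}^{1} \frac{1}{4} s^{a} \, ds = \frac{1}{4} \left[\frac{s^{a+1}}{a+1}\right]_0^1 = \frac{1}{4 \left(a + 1\right)}.$$

Integrating with respect to $a$ gives $I(a) = \frac{\log{\left(a + 1 \right)}}{4} - \frac{\log{\left(2 \right)}}{2} + C$.

At $a = 3$ the integrand is identically $0$, so $I(3) = 0$. The closed form gives $0$, hence $C = 0$.

Setting $a = 4$:
$$I = - \frac{\log{\left(2 \right)}}{2} + \frac{\log{\left(5 \right)}}{4}.$$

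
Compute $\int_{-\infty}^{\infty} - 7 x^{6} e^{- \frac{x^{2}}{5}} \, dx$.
$- \frac{13125 \sqrt{5} \sqrt{\pi}}{8}$

Consider the simpler parametrised integral
$$J(a) = \int_{-\infty}^{\infty} - 7 e^{- a x^{2}} \, dx = - \frac{7 \sqrt{\pi}}{\sqrt{a}}.$$

Differentiating under the integral sign brings down a factor of $(-x^2)$:
$$\frac{dJ}{da} = \int_{-\infty}^{\infty} 7 x^{2} e^{- a x^{2}} \, dx = \frac{7 \sqrt{\pi}}{2 a^{\frac{3}{2}}}.$$

Repeating $3$ times in total — each differentiation brings down another $(-x^2)$ — gives
$$\frac{d^{3}J}{da^{3}} = \int_{-\infty}^{\infty} 7 x^{6} e^{- a x^{2}} \, dx = \frac{105 \sqrt{\pi}}{8 a^{\frac{7}{2}}},$$
and the integrand here is $(-1)^{3}$ times the target integrand, so $I = (-1)^{3}\,\frac{d^{3}J}{da^{3}} = - \frac{105 \sqrt{\pi}}{8 a^{\frac{7}{2}}}$.

Setting $a = \frac{1}{5}$:
$$I = - \frac{13125 \sqrt{5} \sqrt{\pi}}{8}.$$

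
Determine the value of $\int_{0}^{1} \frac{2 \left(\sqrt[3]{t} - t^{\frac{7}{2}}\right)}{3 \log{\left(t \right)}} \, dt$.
$\log{\left(\frac{4}{9} \right)}$

Replace the exponent $\frac{1}{3}$ by a parameter $a$: let $I(a) = \int_{0}^{1} \frac{2 \left(- t^{\frac{7}{2}} + t^{a}\right)}{3 \log{\left(t \right)}} \, dt$.

Since $\dfrac{\partial}{\partial a}\,t^{a} = t^{a} \ln t$, the $\ln t$ in the denominator cancels and
$$\frac{dI}{da} = \int_{0}^{1} \frac{2}{3} t^{a} \, dt = \frac{2}{3} \left[\frac{t^{a+1}}{a+1}\right]_0^1 = \frac{2}{3 \left(a + 1\right)}.$$

Integrating with respect to $a$ gives $I(a) = \log{\left(\frac{6^{\frac{2}{3}} \left(a + 1\right)^{\frac{2}{3}}}{9} \right)} + C$.

At $a = \frac{7}{2}$ the integrand is identically $0$, so $I(\frac{7}{2}) = 0$. The closed form gives $0$, hence $C = 0$.

Setting $a = \frac{1}{3}$:
$$I = \log{\left(\frac{4}{9} \right)}.$$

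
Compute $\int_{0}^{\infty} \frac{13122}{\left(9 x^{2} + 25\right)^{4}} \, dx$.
$\frac{2187 \pi}{250000}$

Start from the standard arctangent integral
$$J(a) = \int_{0}^{\infty} \frac{2}{a^{2} + x^{2}} \, dx = \frac{\pi}{a}.$$

Differentiating under the integral sign with respect to $a$,
$$\frac{dJ}{da} = \int_{0}^{\infty} - \frac{4 a}{\left(a^{2} + x^{2}\right)^{2}} \, dx = - \frac{\pi}{a^{2}},$$
so $\int_{0}^{\infty} \frac{2}{\left(a^{2} + x^{2}\right)^{2}} \, dx = \frac{\pi}{2 a^{3}}$.

Repeating — each differentiation of $1/(x^2+a^2)^j$ produces $-2ja/(x^2+a^2)^{j+1}$ — and dividing through by $-2ja$ at each step yields, after $3$ differentiations in total,
$$\int_{0}^{\infty} \frac{2}{\left(a^{2} + x^{2}\right)^{4}} \, dx = \frac{5 \pi}{16 a^{7}}.$$

Setting $a = \frac{5}{3}$:
$$I = \frac{2187 \pi}{250000}.$$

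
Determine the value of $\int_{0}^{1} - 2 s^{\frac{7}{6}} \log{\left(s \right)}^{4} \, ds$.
$- \frac{373248}{371293}$

Consider the simpler parametrised integral
$$J(a) = \int_{0}^{1} - 2 s^{a} \, ds = - \frac{2}{a + 1}.$$

Differentiating under the integral sign brings down a factor of $\ln s$:
$$\frac{dJ}{da} = \int_{0}^{1} - 2 s^{a} \log{\left(s \right)} \, ds = \frac{2}{\left(a + 1\right)^{2}}.$$

Repeating $4$ times in total — each differentiation brings down another $\ln s$ — gives
$$\frac{d^{4}J}{da^{4}} = \int_{0}^{1} - 2 s^{a} \log{\left(s \right)}^{4} \, ds = - \frac{48}{\left(a + 1\right)^{5}},$$
and the integrand here is exactly the target integrand, so $I = - \frac{48}{\left(a + 1\right)^{5}}$.

Setting $a = \frac{7}{6}$:
$$I = - \frac{373248}{371293}.$$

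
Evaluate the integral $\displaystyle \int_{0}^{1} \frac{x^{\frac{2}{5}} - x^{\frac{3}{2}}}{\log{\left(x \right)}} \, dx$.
$- \log{\left(\frac{25}{14} \right)}$

Introduce a parameter $a$ in the exponent: let $I(a) = \int_{0}^{1} \frac{x^{\frac{2}{5}} - x^{a}}{\log{\left(x \right)}} \, dx$.

Since $\dfrac{\partial}{\partial a}\,x^{a} = x^{a} \ln x$, the $\ln x$ in the denominator cancels and
$$\frac{dI}{da} = \int_{0}^{1} -1 x^{a} \, dx = -1 \left[\frac{x^{a+1}}{a+1}\right]_0^1 = - \frac{1}{a + 1}.$$

Integrating with respect to $a$ gives $I(a) = - \log{\left(\frac{5 a}{7} + \frac{5}{7} \right)} + C$.

At $a = \frac{2}{5}$ the integrand is identically $0$, so $I(\frac{2}{5}) = 0$. The closed form gives $0$, hence $C = 0$.

Setting $a = \frac{3}{2}$:
$$I = - \log{\left(\frac{25}{14} \right)}.$$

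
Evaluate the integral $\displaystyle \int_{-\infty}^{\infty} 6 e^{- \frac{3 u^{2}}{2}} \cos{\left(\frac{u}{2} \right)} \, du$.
$\frac{2 \sqrt{6} \sqrt{\pi}}{e^{\frac{1}{24}}}$

Define $I(b) = \int_{-\infty}^{\infty} 6 e^{- \frac{3 u^{2}}{2}} \cos{\left(b u \right)} \, du$.

Differentiating under the integral sign,
$$I'(b) = \int_{-\infty}^{\infty} - 6 u e^{- \frac{3 u^{2}}{2}} \sin{\left(b u \right)} \, du.$$

Integrate $\int_{-\infty}^{\infty} u \sin(b u)\, e^{- \frac{3 u^{2}}{2}}\, du$ by parts with $w = \sin(b u)$ and $dv = u\, e^{- \frac{3 u^{2}}{2}}\, du$, giving $v = - \frac{e^{- \frac{3 u^{2}}{2}}}{3}$. The boundary term vanishes and
$$\int_{-\infty}^{\infty} u \sin(b u)\, e^{- \frac{3 u^{2}}{2}}\, du = \frac{b}{3} \int_{-\infty}^{\infty} \cos(b u)\, e^{- \frac{3 u^{2}}{2}}\, du,$$
so $I'(b) = - \frac{b}{3}\, I(b)$.

This is a separable first-order ODE; solving with the initial condition $I(0) = \int_{-\infty}^{\infty} 6 e^{- \frac{3 u^{2}}{2}}\,du = 2 \sqrt{6} \sqrt{\pi}$ gives
$$I(b) = 2 \sqrt{6} \sqrt{\pi} e^{- \frac{b^{2}}{6}}.$$

Setting $b = \frac{1}{2}$:
$$I = \frac{2 \sqrt{6} \sqrt{\pi}}{e^{\frac{1}{24}}}.$$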